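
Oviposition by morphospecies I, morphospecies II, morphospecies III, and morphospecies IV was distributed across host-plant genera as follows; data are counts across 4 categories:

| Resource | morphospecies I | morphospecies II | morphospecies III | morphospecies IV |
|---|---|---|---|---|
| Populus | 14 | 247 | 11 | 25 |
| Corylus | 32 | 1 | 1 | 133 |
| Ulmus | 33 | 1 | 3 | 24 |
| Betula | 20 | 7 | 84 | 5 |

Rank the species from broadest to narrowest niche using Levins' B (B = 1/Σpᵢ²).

morphospecies I > morphospecies IV > morphospecies III > morphospecies II

Proportions for morphospecies I (n=99): 14/99=0.1414, 32/99=0.3232, 33/99=0.3333, 20/99=0.2020
Proportions for morphospecies II (n=256): 247/256=0.9648, 1/256=0.0039, 1/256=0.0039, 7/256=0.0273
Proportions for morphospecies III (n=99): 11/99=0.1111, 1/99=0.0101, 3/99=0.0303, 84/99=0.8485
Proportions for morphospecies IV (n=187): 25/187=0.1337, 133/187=0.7112, 24/187=0.1283, 5/187=0.0267
Σp_Iᵢ² = 0.1414² + 0.3232² + 0.3333² + 0.2020² = 0.019994 + 0.104458 + 0.111089 + 0.040804 = 0.276345
B_I = 1 / 0.276345 = 3.6187
Σp_IIᵢ² = 0.9648² + 0.0039² + 0.0039² + 0.0273² = 0.930839 + 0.000015 + 0.000015 + 0.000745 = 0.931614
B_II = 1 / 0.931614 = 1.0734
Σp_IIIᵢ² = 0.1111² + 0.0101² + 0.0303² + 0.8485² = 0.012343 + 0.000102 + 0.000918 + 0.719952 = 0.733315
B_III = 1 / 0.733315 = 1.3637
Σp_IVᵢ² = 0.1337² + 0.7112² + 0.1283² + 0.0267² = 0.017876 + 0.505805 + 0.016461 + 0.000713 = 0.540855
B_IV = 1 / 0.540855 = 1.8489
Ranking by B (broadest → narrowest): morphospecies I (3.62) > morphospecies IV (1.85) > morphospecies III (1.36) > morphospecies II (1.07)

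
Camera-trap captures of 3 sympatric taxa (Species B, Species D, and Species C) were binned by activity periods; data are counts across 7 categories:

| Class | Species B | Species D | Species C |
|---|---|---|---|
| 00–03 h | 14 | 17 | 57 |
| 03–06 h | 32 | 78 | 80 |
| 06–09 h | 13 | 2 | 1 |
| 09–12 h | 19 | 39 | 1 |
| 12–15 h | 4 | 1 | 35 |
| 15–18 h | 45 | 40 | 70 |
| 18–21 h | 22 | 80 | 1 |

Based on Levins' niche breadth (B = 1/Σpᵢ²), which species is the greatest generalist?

Species B

Proportions for Species B (n=149): 14/149=0.0940, 32/149=0.2148, 13/149=0.0872, 19/149=0.1275, 4/149=0.0268, 45/149=0.3020, 22/149=0.1477
Proportions for Species D (n=257): 17/257=0.0661, 78/257=0.3035, 2/257=0.0078, 39/257=0.1518, 1/257=0.0039, 40/257=0.1556, 80/257=0.3113
Proportions for Species C (n=245): 57/245=0.2327, 80/245=0.3265, 1/245=0.0041, 1/245=0.0041, 35/245=0.1429, 70/245=0.2857, 1/245=0.0041
Σp_Bᵢ² = 0.0940² + 0.2148² + 0.0872² + 0.1275² + 0.0268² + 0.3020² + 0.1477² = 0.008836 + 0.046139 + 0.007604 + 0.016256 + 0.000718 + 0.091204 + 0.021815 = 0.192572
B_B = 1 / 0.192572 = 5.1929
Σp_Dᵢ² = 0.0661² + 0.3035² + 0.0078² + 0.1518² + 0.0039² + 0.1556² + 0.3113² = 0.004369 + 0.092112 + 0.000061 + 0.023043 + 0.000015 + 0.024211 + 0.096908 = 0.240719
B_D = 1 / 0.240719 = 4.1542
Σp_Cᵢ² = 0.2327² + 0.3265² + 0.0041² + 0.0041² + 0.1429² + 0.2857² + 0.0041² = 0.054149 + 0.106602 + 0.000017 + 0.000017 + 0.020420 + 0.081624 + 0.000017 = 0.262846
B_C = 1 / 0.262846 = 3.8045
Highest B → broadest niche (most generalist): Species B (B = 5.19).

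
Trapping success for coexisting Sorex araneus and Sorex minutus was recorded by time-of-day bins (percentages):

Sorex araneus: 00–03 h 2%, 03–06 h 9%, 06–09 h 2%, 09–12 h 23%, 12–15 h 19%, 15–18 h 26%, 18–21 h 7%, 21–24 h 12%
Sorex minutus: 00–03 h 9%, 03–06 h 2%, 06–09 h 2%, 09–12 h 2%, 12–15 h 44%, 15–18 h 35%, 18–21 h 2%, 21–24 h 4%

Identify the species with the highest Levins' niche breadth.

Convert percentages to proportions (divide by 100).
Σp_aranᵢ² = 0.02² + 0.09² + 0.02² + 0.23² + 0.19² + 0.26² + 0.07² + 0.12² = 0.0004 + 0.0081 + 0.0004 + 0.0529 + 0.0361 + 0.0676 + 0.0049 + 0.0144 = 0.1848
B_aran = 1 / 0.1848 = 5.4113
Σp_minuᵢ² = 0.09² + 0.02² + 0.02² + 0.02² + 0.44² + 0.35² + 0.02² + 0.04² = 0.0081 + 0.0004 + 0.0004 + 0.0004 + 0.1936 + 0.1225 + 0.0004 + 0.0016 = 0.3274
B_minu = 1 / 0.3274 = 3.0544
Highest B → broadest niche (most generalist): Sorex araneus (B = 5.41).

Sorex araneus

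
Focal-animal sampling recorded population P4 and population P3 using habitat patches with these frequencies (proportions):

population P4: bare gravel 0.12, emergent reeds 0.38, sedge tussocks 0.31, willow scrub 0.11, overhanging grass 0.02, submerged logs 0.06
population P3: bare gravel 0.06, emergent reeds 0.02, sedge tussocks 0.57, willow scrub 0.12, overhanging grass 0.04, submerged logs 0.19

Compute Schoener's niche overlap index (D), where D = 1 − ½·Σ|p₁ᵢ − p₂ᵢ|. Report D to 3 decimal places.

0.580

Σ|p₁ᵢ − p₂ᵢ| = 0.06 + 0.36 + 0.26 + 0.01 + 0.02 + 0.13 = 0.84
D = 1 − ½ × 0.84 = 1 − 0.420 = 0.58000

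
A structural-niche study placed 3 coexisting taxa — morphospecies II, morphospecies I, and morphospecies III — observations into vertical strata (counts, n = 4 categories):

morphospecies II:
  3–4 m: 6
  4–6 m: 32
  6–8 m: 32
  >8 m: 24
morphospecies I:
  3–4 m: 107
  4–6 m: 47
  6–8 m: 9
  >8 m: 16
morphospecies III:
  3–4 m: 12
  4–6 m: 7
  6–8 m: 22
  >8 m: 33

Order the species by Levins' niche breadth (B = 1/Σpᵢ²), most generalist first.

Proportions for morphospecies II (n=94): 6/94=0.0638, 32/94=0.3404, 32/94=0.3404, 24/94=0.2553
Proportions for morphospecies I (n=179): 107/179=0.5978, 47/179=0.2626, 9/179=0.0503, 16/179=0.0894
Proportions for morphospecies III (n=74): 12/74=0.1622, 7/74=0.0946, 22/74=0.2973, 33/74=0.4459
Σp_IIᵢ² = 0.0638² + 0.3404² + 0.3404² + 0.2553² = 0.004070 + 0.115872 + 0.115872 + 0.065178 = 0.300992
B_II = 1 / 0.300992 = 3.3223
Σp_Iᵢ² = 0.5978² + 0.2626² + 0.0503² + 0.0894² = 0.357365 + 0.068959 + 0.002530 + 0.007992 = 0.436846
B_I = 1 / 0.436846 = 2.2891
Σp_IIIᵢ² = 0.1622² + 0.0946² + 0.2973² + 0.4459² = 0.026309 + 0.008949 + 0.088387 + 0.198827 = 0.322472
B_III = 1 / 0.322472 = 3.1010
Ranking by B (broadest → narrowest): morphospecies II (3.32) > morphospecies III (3.10) > morphospecies I (2.29)

morphospecies II > morphospecies III > morphospecies I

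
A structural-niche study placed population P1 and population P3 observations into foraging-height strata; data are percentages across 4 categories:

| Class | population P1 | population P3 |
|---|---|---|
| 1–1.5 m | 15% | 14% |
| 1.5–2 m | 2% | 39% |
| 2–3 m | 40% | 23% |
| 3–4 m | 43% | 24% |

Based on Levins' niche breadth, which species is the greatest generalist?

population P3

Convert percentages to proportions (divide by 100).
Σp_P1ᵢ² = 0.15² + 0.02² + 0.40² + 0.43² = 0.0225 + 0.0004 + 0.1600 + 0.1849 = 0.3678
B_P1 = 1 / 0.3678 = 2.7189
Σp_P3ᵢ² = 0.14² + 0.39² + 0.23² + 0.24² = 0.0196 + 0.1521 + 0.0529 + 0.0576 = 0.2822
B_P3 = 1 / 0.2822 = 3.5436
Highest B → broadest niche (most generalist): population P3 (B = 3.54).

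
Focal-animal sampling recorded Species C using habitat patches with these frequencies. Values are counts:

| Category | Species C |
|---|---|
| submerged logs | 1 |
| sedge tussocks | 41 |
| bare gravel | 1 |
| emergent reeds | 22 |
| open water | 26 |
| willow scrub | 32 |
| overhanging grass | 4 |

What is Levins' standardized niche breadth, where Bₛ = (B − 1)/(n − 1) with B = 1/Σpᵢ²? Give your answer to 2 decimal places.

Proportions for Species C (n=127): 1/127=0.0079, 41/127=0.3228, 1/127=0.0079, 22/127=0.1732, 26/127=0.2047, 32/127=0.2520, 4/127=0.0315
Σpᵢ² = 0.0079² + 0.3228² + 0.0079² + 0.1732² + 0.2047² + 0.2520² + 0.0315² = 0.000062 + 0.104200 + 0.000062 + 0.029998 + 0.041902 + 0.063504 + 0.000992 = 0.240720
B = 1 / 0.240720 = 4.1542
Bₛ = (B − 1)/(n − 1) = (4.1542 − 1)/(7 − 1) = 3.1542/6 = 0.5257

0.53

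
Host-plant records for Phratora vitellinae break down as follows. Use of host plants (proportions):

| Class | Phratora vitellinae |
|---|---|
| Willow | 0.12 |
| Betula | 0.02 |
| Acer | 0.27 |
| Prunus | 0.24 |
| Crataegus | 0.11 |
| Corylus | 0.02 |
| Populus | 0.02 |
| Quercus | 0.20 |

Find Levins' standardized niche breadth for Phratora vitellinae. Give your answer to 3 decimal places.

Σpᵢ² = 0.12² + 0.02² + 0.27² + 0.24² + 0.11² + 0.02² + 0.02² + 0.20² = 0.0144 + 0.0004 + 0.0729 + 0.0576 + 0.0121 + 0.0004 + 0.0004 + 0.0400 = 0.1982
B = 1 / 0.1982 = 5.04541
Bₛ = (B − 1)/(n − 1) = (5.04541 − 1)/(8 − 1) = 4.04541/7 = 0.57792

0.578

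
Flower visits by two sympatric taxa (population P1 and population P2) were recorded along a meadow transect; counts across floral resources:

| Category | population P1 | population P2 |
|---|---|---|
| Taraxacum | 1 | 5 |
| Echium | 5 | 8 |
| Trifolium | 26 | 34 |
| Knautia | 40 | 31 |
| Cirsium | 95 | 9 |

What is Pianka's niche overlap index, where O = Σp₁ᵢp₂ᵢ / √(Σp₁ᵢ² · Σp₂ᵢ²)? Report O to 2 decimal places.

Proportions for population P1 (n=167): 1/167=0.0060, 5/167=0.0299, 26/167=0.1557, 40/167=0.2395, 95/167=0.5689
Proportions for population P2 (n=87): 5/87=0.0575, 8/87=0.0920, 34/87=0.3908, 31/87=0.3563, 9/87=0.1034
Σ p₁ᵢp₂ᵢ = 0.000345 + 0.002751 + 0.060848 + 0.085334 + 0.058824 = 0.208102
Σp_1ᵢ² = 0.0060² + 0.0299² + 0.1557² + 0.2395² + 0.5689² = 0.000036 + 0.000894 + 0.024242 + 0.057360 + 0.323647 = 0.406179
Σp_2ᵢ² = 0.0575² + 0.0920² + 0.3908² + 0.3563² + 0.1034² = 0.003306 + 0.008464 + 0.152725 + 0.126950 + 0.010692 = 0.302137
O = 0.208102 / √(0.406179 × 0.302137) = 0.208102 / 0.3503166 = 0.5940

0.59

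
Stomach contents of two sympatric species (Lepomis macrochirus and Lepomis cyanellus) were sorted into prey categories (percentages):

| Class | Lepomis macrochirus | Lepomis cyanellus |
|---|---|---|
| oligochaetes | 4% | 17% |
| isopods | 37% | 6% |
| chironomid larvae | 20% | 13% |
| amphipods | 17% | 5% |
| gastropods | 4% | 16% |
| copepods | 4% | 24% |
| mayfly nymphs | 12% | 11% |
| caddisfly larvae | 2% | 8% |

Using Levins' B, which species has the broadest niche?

Lepomis cyanellus

Convert percentages to proportions (divide by 100).
Σp_macrᵢ² = 0.04² + 0.37² + 0.20² + 0.17² + 0.04² + 0.04² + 0.12² + 0.02² = 0.0016 + 0.1369 + 0.0400 + 0.0289 + 0.0016 + 0.0016 + 0.0144 + 0.0004 = 0.2254
B_macr = 1 / 0.2254 = 4.4366
Σp_cyanᵢ² = 0.17² + 0.06² + 0.13² + 0.05² + 0.16² + 0.24² + 0.11² + 0.08² = 0.0289 + 0.0036 + 0.0169 + 0.0025 + 0.0256 + 0.0576 + 0.0121 + 0.0064 = 0.1536
B_cyan = 1 / 0.1536 = 6.5104
Highest B → broadest niche (most generalist): Lepomis cyanellus (B = 6.51).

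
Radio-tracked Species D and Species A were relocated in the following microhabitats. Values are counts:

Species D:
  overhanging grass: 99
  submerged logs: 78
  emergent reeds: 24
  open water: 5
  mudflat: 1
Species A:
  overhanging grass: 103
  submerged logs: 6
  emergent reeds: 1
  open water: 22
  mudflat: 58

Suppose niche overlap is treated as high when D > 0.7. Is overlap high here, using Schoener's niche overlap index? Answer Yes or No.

Proportions for Species D (n=207): 99/207=0.4783, 78/207=0.3768, 24/207=0.1159, 5/207=0.0242, 1/207=0.0048
Proportions for Species A (n=190): 103/190=0.5421, 6/190=0.0316, 1/190=0.0053, 22/190=0.1158, 58/190=0.3053
Σ|p₁ᵢ − p₂ᵢ| = 0.0638 + 0.3452 + 0.1106 + 0.0916 + 0.3005 = 0.9117
D = 1 − ½ × 0.9117 = 1 − 0.45585 = 0.54415
D = 0.54415 < 0.7 → No.

No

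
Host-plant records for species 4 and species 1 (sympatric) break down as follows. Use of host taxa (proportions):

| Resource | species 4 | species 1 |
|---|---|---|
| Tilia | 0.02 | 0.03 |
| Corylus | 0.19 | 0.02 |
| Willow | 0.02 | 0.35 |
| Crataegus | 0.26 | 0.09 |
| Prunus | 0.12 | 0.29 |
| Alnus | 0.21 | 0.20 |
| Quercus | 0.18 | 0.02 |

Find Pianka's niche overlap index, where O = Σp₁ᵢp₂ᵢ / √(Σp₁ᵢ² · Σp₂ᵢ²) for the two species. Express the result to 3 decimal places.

0.515

Σ p₁ᵢp₂ᵢ = 0.0006 + 0.0038 + 0.0070 + 0.0234 + 0.0348 + 0.0420 + 0.0036 = 0.1152
Σp_1ᵢ² = 0.02² + 0.19² + 0.02² + 0.26² + 0.12² + 0.21² + 0.18² = 0.0004 + 0.0361 + 0.0004 + 0.0676 + 0.0144 + 0.0441 + 0.0324 = 0.1954
Σp_2ᵢ² = 0.03² + 0.02² + 0.35² + 0.09² + 0.29² + 0.20² + 0.02² = 0.0009 + 0.0004 + 0.1225 + 0.0081 + 0.0841 + 0.0400 + 0.0004 = 0.2564
O = 0.1152 / √(0.1954 × 0.2564) = 0.1152 / 0.223832 = 0.51467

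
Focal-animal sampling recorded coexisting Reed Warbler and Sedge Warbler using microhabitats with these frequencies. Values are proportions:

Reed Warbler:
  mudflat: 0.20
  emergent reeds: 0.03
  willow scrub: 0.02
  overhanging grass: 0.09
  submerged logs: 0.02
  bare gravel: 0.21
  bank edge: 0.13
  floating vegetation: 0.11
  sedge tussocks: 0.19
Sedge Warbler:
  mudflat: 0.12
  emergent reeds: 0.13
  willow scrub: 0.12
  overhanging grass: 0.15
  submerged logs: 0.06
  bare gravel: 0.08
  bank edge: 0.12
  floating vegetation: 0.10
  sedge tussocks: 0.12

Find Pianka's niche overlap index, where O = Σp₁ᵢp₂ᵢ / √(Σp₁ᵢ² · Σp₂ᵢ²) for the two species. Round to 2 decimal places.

0.82

Σ p₁ᵢp₂ᵢ = 0.0240 + 0.0039 + 0.0024 + 0.0135 + 0.0012 + 0.0168 + 0.0156 + 0.0110 + 0.0228 = 0.1112
Σp_1ᵢ² = 0.20² + 0.03² + 0.02² + 0.09² + 0.02² + 0.21² + 0.13² + 0.11² + 0.19² = 0.0400 + 0.0009 + 0.0004 + 0.0081 + 0.0004 + 0.0441 + 0.0169 + 0.0121 + 0.0361 = 0.1590
Σp_2ᵢ² = 0.12² + 0.13² + 0.12² + 0.15² + 0.06² + 0.08² + 0.12² + 0.10² + 0.12² = 0.0144 + 0.0169 + 0.0144 + 0.0225 + 0.0036 + 0.0064 + 0.0144 + 0.0100 + 0.0144 = 0.1170
O = 0.1112 / √(0.1590 × 0.1170) = 0.1112 / 0.13639 = 0.8153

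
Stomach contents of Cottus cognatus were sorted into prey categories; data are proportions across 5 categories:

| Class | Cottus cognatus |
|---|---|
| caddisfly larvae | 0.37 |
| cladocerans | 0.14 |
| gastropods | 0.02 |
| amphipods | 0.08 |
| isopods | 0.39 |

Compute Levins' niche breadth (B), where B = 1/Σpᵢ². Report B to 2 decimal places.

3.17

Σpᵢ² = 0.37² + 0.14² + 0.02² + 0.08² + 0.39² = 0.1369 + 0.0196 + 0.0004 + 0.0064 + 0.1521 = 0.3154
B = 1 / 0.3154 = 3.1706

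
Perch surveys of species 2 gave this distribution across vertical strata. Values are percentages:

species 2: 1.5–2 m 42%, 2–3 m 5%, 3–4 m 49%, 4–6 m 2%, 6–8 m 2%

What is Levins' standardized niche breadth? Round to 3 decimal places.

Convert percentages to proportions (divide by 100).
Σpᵢ² = 0.42² + 0.05² + 0.49² + 0.02² + 0.02² = 0.1764 + 0.0025 + 0.2401 + 0.0004 + 0.0004 = 0.4198
B = 1 / 0.4198 = 2.38209
Bₛ = (B − 1)/(n − 1) = (2.38209 − 1)/(5 − 1) = 1.38209/4 = 0.34552

0.346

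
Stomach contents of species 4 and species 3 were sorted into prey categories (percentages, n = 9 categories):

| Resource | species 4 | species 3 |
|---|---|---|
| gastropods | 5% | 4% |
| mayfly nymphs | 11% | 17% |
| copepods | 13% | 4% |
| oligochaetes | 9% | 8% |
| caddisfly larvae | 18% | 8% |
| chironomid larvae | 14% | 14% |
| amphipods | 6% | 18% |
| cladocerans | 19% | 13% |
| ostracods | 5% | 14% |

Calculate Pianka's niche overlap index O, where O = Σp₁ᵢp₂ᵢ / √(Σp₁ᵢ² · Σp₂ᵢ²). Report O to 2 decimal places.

0.82

Convert percentages to proportions (divide by 100).
Σ p₁ᵢp₂ᵢ = 0.0020 + 0.0187 + 0.0052 + 0.0072 + 0.0144 + 0.0196 + 0.0108 + 0.0247 + 0.0070 = 0.1096
Σp_1ᵢ² = 0.05² + 0.11² + 0.13² + 0.09² + 0.18² + 0.14² + 0.06² + 0.19² + 0.05² = 0.0025 + 0.0121 + 0.0169 + 0.0081 + 0.0324 + 0.0196 + 0.0036 + 0.0361 + 0.0025 = 0.1338
Σp_2ᵢ² = 0.04² + 0.17² + 0.04² + 0.08² + 0.08² + 0.14² + 0.18² + 0.13² + 0.14² = 0.0016 + 0.0289 + 0.0016 + 0.0064 + 0.0064 + 0.0196 + 0.0324 + 0.0169 + 0.0196 = 0.1334
O = 0.1096 / √(0.1338 × 0.1334) = 0.1096 / 0.13360 = 0.8204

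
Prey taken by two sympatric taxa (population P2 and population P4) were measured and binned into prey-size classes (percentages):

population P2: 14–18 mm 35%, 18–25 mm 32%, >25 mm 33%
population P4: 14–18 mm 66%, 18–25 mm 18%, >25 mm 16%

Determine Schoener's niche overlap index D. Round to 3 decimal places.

Convert percentages to proportions (divide by 100).
Σ|p₁ᵢ − p₂ᵢ| = 0.31 + 0.14 + 0.17 = 0.62
D = 1 − ½ × 0.62 = 1 − 0.310 = 0.69000

0.690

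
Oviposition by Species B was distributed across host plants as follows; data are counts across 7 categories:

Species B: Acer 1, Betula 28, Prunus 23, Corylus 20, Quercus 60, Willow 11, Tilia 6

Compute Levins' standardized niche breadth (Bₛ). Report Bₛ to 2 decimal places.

Proportions for Species B (n=149): 1/149=0.0067, 28/149=0.1879, 23/149=0.1544, 20/149=0.1342, 60/149=0.4027, 11/149=0.0738, 6/149=0.0403
Σpᵢ² = 0.0067² + 0.1879² + 0.1544² + 0.1342² + 0.4027² + 0.0738² + 0.0403² = 0.000045 + 0.035306 + 0.023839 + 0.018010 + 0.162167 + 0.005446 + 0.001624 = 0.246437
B = 1 / 0.246437 = 4.0578
Bₛ = (B − 1)/(n − 1) = (4.0578 − 1)/(7 − 1) = 3.0578/6 = 0.5096

0.51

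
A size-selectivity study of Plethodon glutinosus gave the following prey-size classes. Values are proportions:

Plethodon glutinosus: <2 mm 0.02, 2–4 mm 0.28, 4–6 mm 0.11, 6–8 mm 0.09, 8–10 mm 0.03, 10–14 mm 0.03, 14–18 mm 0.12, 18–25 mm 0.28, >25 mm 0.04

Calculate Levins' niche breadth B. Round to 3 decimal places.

5.123

Σpᵢ² = 0.02² + 0.28² + 0.11² + 0.09² + 0.03² + 0.03² + 0.12² + 0.28² + 0.04² = 0.0004 + 0.0784 + 0.0121 + 0.0081 + 0.0009 + 0.0009 + 0.0144 + 0.0784 + 0.0016 = 0.1952
B = 1 / 0.1952 = 5.12295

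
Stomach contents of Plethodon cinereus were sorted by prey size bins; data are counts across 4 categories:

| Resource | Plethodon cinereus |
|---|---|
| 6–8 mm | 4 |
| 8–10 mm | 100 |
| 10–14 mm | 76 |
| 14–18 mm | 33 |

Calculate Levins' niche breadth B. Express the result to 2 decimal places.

Proportions for Plethodon cinereus (n=213): 4/213=0.0188, 100/213=0.4695, 76/213=0.3568, 33/213=0.1549
Σpᵢ² = 0.0188² + 0.4695² + 0.3568² + 0.1549² = 0.000353 + 0.220430 + 0.127306 + 0.023994 = 0.372083
B = 1 / 0.372083 = 2.6876

2.69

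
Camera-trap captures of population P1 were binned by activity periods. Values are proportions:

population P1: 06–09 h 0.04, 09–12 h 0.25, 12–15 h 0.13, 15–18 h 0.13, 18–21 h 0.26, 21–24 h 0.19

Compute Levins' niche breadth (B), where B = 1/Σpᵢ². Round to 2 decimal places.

4.96

Σpᵢ² = 0.04² + 0.25² + 0.13² + 0.13² + 0.26² + 0.19² = 0.0016 + 0.0625 + 0.0169 + 0.0169 + 0.0676 + 0.0361 = 0.2016
B = 1 / 0.2016 = 4.9603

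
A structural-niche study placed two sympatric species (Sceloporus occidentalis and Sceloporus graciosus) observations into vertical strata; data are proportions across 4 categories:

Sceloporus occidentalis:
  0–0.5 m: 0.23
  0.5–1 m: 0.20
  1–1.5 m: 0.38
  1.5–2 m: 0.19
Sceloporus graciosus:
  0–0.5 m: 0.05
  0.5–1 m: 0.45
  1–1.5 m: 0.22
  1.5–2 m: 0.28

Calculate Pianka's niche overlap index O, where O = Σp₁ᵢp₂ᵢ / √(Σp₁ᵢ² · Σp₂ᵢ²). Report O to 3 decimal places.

0.791

Σ p₁ᵢp₂ᵢ = 0.0115 + 0.0900 + 0.0836 + 0.0532 = 0.2383
Σp_1ᵢ² = 0.23² + 0.20² + 0.38² + 0.19² = 0.0529 + 0.0400 + 0.1444 + 0.0361 = 0.2734
Σp_2ᵢ² = 0.05² + 0.45² + 0.22² + 0.28² = 0.0025 + 0.2025 + 0.0484 + 0.0784 = 0.3318
O = 0.2383 / √(0.2734 × 0.3318) = 0.2383 / 0.301188 = 0.79120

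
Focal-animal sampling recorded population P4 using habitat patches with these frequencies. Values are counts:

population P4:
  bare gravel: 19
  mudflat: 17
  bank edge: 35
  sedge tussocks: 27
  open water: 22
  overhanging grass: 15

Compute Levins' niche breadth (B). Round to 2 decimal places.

Proportions for population P4 (n=135): 19/135=0.1407, 17/135=0.1259, 35/135=0.2593, 27/135=0.2000, 22/135=0.1630, 15/135=0.1111
Σpᵢ² = 0.1407² + 0.1259² + 0.2593² + 0.2000² + 0.1630² + 0.1111² = 0.019796 + 0.015851 + 0.067236 + 0.040000 + 0.026569 + 0.012343 = 0.181795
B = 1 / 0.181795 = 5.5007

5.50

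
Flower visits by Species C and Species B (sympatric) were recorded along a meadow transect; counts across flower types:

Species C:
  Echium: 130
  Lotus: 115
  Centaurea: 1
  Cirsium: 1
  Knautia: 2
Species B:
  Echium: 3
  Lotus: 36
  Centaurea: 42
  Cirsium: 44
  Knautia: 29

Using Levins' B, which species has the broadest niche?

Species B

Proportions for Species C (n=249): 130/249=0.5221, 115/249=0.4618, 1/249=0.0040, 1/249=0.0040, 2/249=0.0080
Proportions for Species B (n=154): 3/154=0.0195, 36/154=0.2338, 42/154=0.2727, 44/154=0.2857, 29/154=0.1883
Σp_Cᵢ² = 0.5221² + 0.4618² + 0.0040² + 0.0040² + 0.0080² = 0.272588 + 0.213259 + 0.000016 + 0.000016 + 0.000064 = 0.485943
B_C = 1 / 0.485943 = 2.0579
Σp_Bᵢ² = 0.0195² + 0.2338² + 0.2727² + 0.2857² + 0.1883² = 0.000380 + 0.054662 + 0.074365 + 0.081624 + 0.035457 = 0.246488
B_B = 1 / 0.246488 = 4.0570
Highest B → broadest niche (most generalist): Species B (B = 4.06).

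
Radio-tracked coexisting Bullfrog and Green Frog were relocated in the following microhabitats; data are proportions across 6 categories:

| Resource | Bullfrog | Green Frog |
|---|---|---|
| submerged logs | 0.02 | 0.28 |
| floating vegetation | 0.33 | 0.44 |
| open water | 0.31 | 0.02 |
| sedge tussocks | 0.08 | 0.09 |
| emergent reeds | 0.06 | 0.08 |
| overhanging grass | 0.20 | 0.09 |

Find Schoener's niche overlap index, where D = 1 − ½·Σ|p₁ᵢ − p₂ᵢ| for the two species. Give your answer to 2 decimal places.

0.60

Σ|p₁ᵢ − p₂ᵢ| = 0.26 + 0.11 + 0.29 + 0.01 + 0.02 + 0.11 = 0.80
D = 1 − ½ × 0.80 = 1 − 0.400 = 0.6000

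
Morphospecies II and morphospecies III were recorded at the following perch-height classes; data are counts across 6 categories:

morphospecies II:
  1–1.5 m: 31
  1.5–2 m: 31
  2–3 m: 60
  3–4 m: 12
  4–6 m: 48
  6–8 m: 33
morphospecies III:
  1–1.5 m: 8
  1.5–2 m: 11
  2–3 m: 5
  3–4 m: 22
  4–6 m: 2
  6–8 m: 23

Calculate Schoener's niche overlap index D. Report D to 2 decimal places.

Proportions for morphospecies II (n=215): 31/215=0.1442, 31/215=0.1442, 60/215=0.2791, 12/215=0.0558, 48/215=0.2233, 33/215=0.1535
Proportions for morphospecies III (n=71): 8/71=0.1127, 11/71=0.1549, 5/71=0.0704, 22/71=0.3099, 2/71=0.0282, 23/71=0.3239
Σ|p₁ᵢ − p₂ᵢ| = 0.0315 + 0.0107 + 0.2087 + 0.2541 + 0.1951 + 0.1704 = 0.8705
D = 1 − ½ × 0.8705 = 1 − 0.43525 = 0.56475

0.56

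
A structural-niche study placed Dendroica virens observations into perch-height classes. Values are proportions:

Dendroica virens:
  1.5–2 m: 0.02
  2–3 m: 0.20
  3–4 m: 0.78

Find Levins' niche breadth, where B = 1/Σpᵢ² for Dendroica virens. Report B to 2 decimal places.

Σpᵢ² = 0.02² + 0.20² + 0.78² = 0.0004 + 0.0400 + 0.6084 = 0.6488
B = 1 / 0.6488 = 1.5413

1.54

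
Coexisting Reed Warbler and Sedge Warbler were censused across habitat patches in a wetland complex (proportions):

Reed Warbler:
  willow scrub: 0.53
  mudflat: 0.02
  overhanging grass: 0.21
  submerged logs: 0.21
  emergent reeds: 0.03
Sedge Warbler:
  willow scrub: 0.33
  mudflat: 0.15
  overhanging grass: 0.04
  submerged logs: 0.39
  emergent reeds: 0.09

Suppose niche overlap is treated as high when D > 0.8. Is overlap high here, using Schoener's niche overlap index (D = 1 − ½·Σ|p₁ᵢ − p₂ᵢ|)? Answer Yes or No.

Σ|p₁ᵢ − p₂ᵢ| = 0.20 + 0.13 + 0.17 + 0.18 + 0.06 = 0.74
D = 1 − ½ × 0.74 = 1 − 0.370 = 0.6300
D = 0.6300 < 0.8 → No.

No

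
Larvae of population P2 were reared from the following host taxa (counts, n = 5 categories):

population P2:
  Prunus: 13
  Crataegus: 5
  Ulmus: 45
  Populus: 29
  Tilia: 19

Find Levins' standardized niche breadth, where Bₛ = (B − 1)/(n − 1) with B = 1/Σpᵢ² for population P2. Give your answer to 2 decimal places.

0.65

Proportions for population P2 (n=111): 13/111=0.1171, 5/111=0.0450, 45/111=0.4054, 29/111=0.2613, 19/111=0.1712
Σpᵢ² = 0.1171² + 0.0450² + 0.4054² + 0.2613² + 0.1712² = 0.013712 + 0.002025 + 0.164349 + 0.068278 + 0.029309 = 0.277673
B = 1 / 0.277673 = 3.6014
Bₛ = (B − 1)/(n − 1) = (3.6014 − 1)/(5 − 1) = 2.6014/4 = 0.6504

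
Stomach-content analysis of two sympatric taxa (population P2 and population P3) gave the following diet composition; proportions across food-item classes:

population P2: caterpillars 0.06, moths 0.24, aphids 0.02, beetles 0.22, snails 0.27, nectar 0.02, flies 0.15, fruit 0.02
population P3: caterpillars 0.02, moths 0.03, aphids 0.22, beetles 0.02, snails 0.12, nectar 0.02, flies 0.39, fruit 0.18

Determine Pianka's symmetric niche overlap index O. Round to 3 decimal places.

Σ p₁ᵢp₂ᵢ = 0.0012 + 0.0072 + 0.0044 + 0.0044 + 0.0324 + 0.0004 + 0.0585 + 0.0036 = 0.1121
Σp_1ᵢ² = 0.06² + 0.24² + 0.02² + 0.22² + 0.27² + 0.02² + 0.15² + 0.02² = 0.0036 + 0.0576 + 0.0004 + 0.0484 + 0.0729 + 0.0004 + 0.0225 + 0.0004 = 0.2062
Σp_2ᵢ² = 0.02² + 0.03² + 0.22² + 0.02² + 0.12² + 0.02² + 0.39² + 0.18² = 0.0004 + 0.0009 + 0.0484 + 0.0004 + 0.0144 + 0.0004 + 0.1521 + 0.0324 = 0.2494
O = 0.1121 / √(0.2062 × 0.2494) = 0.1121 / 0.226774 = 0.49432

0.494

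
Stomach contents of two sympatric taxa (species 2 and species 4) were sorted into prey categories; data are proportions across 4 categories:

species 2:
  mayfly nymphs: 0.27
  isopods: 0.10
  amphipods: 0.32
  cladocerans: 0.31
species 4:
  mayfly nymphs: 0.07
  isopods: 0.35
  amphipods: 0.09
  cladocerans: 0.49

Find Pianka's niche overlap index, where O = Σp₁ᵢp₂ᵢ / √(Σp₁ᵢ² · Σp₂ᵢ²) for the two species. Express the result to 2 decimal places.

0.72

Σ p₁ᵢp₂ᵢ = 0.0189 + 0.0350 + 0.0288 + 0.1519 = 0.2346
Σp_1ᵢ² = 0.27² + 0.10² + 0.32² + 0.31² = 0.0729 + 0.0100 + 0.1024 + 0.0961 = 0.2814
Σp_2ᵢ² = 0.07² + 0.35² + 0.09² + 0.49² = 0.0049 + 0.1225 + 0.0081 + 0.2401 = 0.3756
O = 0.2346 / √(0.2814 × 0.3756) = 0.2346 / 0.32511 = 0.7216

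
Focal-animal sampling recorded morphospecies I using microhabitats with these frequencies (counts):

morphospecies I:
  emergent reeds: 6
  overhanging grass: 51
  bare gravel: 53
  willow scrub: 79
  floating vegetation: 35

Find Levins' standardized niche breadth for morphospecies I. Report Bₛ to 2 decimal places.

0.72

Proportions for morphospecies I (n=224): 6/224=0.0268, 51/224=0.2277, 53/224=0.2366, 79/224=0.3527, 35/224=0.1563
Σpᵢ² = 0.0268² + 0.2277² + 0.2366² + 0.3527² + 0.1563² = 0.000718 + 0.051847 + 0.055980 + 0.124397 + 0.024430 = 0.257372
B = 1 / 0.257372 = 3.8854
Bₛ = (B − 1)/(n − 1) = (3.8854 − 1)/(5 − 1) = 2.8854/4 = 0.7214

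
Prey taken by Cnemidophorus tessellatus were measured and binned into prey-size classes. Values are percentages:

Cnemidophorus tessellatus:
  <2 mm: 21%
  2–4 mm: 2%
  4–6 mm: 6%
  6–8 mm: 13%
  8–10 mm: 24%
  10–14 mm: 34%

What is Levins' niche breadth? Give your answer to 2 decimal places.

4.20

Convert percentages to proportions (divide by 100).
Σpᵢ² = 0.21² + 0.02² + 0.06² + 0.13² + 0.24² + 0.34² = 0.0441 + 0.0004 + 0.0036 + 0.0169 + 0.0576 + 0.1156 = 0.2382
B = 1 / 0.2382 = 4.1982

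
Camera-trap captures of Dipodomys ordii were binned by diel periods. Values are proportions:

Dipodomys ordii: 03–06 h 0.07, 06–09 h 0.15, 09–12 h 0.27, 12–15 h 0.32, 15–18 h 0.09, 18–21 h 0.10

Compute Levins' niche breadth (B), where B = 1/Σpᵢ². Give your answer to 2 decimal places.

4.53

Σpᵢ² = 0.07² + 0.15² + 0.27² + 0.32² + 0.09² + 0.10² = 0.0049 + 0.0225 + 0.0729 + 0.1024 + 0.0081 + 0.0100 = 0.2208
B = 1 / 0.2208 = 4.5290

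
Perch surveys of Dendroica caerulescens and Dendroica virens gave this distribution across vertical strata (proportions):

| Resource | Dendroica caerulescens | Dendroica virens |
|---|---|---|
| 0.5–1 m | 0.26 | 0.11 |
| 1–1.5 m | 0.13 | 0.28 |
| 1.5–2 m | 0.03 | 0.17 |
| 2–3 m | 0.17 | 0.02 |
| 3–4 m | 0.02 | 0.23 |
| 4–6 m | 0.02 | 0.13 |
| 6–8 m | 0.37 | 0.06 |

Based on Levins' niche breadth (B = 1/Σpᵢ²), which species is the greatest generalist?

Σp_caerᵢ² = 0.26² + 0.13² + 0.03² + 0.17² + 0.02² + 0.02² + 0.37² = 0.0676 + 0.0169 + 0.0009 + 0.0289 + 0.0004 + 0.0004 + 0.1369 = 0.2520
B_caer = 1 / 0.2520 = 3.9683
Σp_vireᵢ² = 0.11² + 0.28² + 0.17² + 0.02² + 0.23² + 0.13² + 0.06² = 0.0121 + 0.0784 + 0.0289 + 0.0004 + 0.0529 + 0.0169 + 0.0036 = 0.1932
B_vire = 1 / 0.1932 = 5.1760
Highest B → broadest niche (most generalist): Dendroica virens (B = 5.18).

Dendroica virens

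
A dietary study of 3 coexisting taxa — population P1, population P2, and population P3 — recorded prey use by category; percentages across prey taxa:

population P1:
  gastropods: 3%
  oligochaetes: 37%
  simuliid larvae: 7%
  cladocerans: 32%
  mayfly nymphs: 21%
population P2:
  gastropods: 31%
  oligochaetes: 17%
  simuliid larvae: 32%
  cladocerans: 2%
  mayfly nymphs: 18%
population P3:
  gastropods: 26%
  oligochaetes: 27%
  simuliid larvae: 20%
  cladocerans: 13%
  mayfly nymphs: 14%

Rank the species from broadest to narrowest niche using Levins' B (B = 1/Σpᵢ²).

Convert percentages to proportions (divide by 100).
Σp_P1ᵢ² = 0.03² + 0.37² + 0.07² + 0.32² + 0.21² = 0.0009 + 0.1369 + 0.0049 + 0.1024 + 0.0441 = 0.2892
B_P1 = 1 / 0.2892 = 3.4578
Σp_P2ᵢ² = 0.31² + 0.17² + 0.32² + 0.02² + 0.18² = 0.0961 + 0.0289 + 0.1024 + 0.0004 + 0.0324 = 0.2602
B_P2 = 1 / 0.2602 = 3.8432
Σp_P3ᵢ² = 0.26² + 0.27² + 0.20² + 0.13² + 0.14² = 0.0676 + 0.0729 + 0.0400 + 0.0169 + 0.0196 = 0.2170
B_P3 = 1 / 0.2170 = 4.6083
Ranking by B (broadest → narrowest): population P3 (4.61) > population P2 (3.84) > population P1 (3.46)

population P3 > population P2 > population P1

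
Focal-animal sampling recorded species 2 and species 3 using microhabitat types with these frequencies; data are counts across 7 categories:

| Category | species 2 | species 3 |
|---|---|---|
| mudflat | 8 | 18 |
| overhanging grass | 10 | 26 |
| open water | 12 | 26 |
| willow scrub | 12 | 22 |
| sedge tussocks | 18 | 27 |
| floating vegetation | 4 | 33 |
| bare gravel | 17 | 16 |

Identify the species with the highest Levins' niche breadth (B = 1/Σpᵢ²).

species 3

Proportions for species 2 (n=81): 8/81=0.0988, 10/81=0.1235, 12/81=0.1481, 12/81=0.1481, 18/81=0.2222, 4/81=0.0494, 17/81=0.2099
Proportions for species 3 (n=168): 18/168=0.1071, 26/168=0.1548, 26/168=0.1548, 22/168=0.1310, 27/168=0.1607, 33/168=0.1964, 16/168=0.0952
Σp_2ᵢ² = 0.0988² + 0.1235² + 0.1481² + 0.1481² + 0.2222² + 0.0494² + 0.2099² = 0.009761 + 0.015252 + 0.021934 + 0.021934 + 0.049373 + 0.002440 + 0.044058 = 0.164752
B_2 = 1 / 0.164752 = 6.0697
Σp_3ᵢ² = 0.1071² + 0.1548² + 0.1548² + 0.1310² + 0.1607² + 0.1964² + 0.0952² = 0.011470 + 0.023963 + 0.023963 + 0.017161 + 0.025824 + 0.038573 + 0.009063 = 0.150017
B_3 = 1 / 0.150017 = 6.6659
Highest B → broadest niche (most generalist): species 3 (B = 6.67).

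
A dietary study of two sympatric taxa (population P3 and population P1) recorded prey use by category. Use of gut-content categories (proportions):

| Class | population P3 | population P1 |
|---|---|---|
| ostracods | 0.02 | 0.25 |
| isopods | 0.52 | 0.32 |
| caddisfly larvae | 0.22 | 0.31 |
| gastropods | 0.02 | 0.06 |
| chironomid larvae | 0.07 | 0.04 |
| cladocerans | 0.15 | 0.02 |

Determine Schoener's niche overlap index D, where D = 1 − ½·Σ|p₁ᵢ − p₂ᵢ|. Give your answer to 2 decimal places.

0.64

Σ|p₁ᵢ − p₂ᵢ| = 0.23 + 0.20 + 0.09 + 0.04 + 0.03 + 0.13 = 0.72
D = 1 − ½ × 0.72 = 1 − 0.360 = 0.6400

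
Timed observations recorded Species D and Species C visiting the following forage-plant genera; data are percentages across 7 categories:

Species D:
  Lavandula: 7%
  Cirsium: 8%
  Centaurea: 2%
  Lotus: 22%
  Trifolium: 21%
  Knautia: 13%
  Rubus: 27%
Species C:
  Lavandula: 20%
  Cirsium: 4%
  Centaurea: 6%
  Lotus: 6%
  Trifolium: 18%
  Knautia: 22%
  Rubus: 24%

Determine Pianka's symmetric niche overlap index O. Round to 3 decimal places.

Convert percentages to proportions (divide by 100).
Σ p₁ᵢp₂ᵢ = 0.0140 + 0.0032 + 0.0012 + 0.0132 + 0.0378 + 0.0286 + 0.0648 = 0.1628
Σp_1ᵢ² = 0.07² + 0.08² + 0.02² + 0.22² + 0.21² + 0.13² + 0.27² = 0.0049 + 0.0064 + 0.0004 + 0.0484 + 0.0441 + 0.0169 + 0.0729 = 0.1940
Σp_2ᵢ² = 0.20² + 0.04² + 0.06² + 0.06² + 0.18² + 0.22² + 0.24² = 0.0400 + 0.0016 + 0.0036 + 0.0036 + 0.0324 + 0.0484 + 0.0576 = 0.1872
O = 0.1628 / √(0.1940 × 0.1872) = 0.1628 / 0.190570 = 0.85428

0.854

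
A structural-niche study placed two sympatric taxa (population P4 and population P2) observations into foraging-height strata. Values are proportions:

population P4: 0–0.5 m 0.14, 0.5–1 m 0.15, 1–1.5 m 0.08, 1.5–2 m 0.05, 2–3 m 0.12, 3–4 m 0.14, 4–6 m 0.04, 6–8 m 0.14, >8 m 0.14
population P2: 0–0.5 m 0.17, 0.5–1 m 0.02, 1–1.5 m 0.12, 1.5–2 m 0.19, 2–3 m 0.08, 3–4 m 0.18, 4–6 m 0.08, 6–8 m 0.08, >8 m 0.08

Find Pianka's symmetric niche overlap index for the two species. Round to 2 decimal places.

0.81

Σ p₁ᵢp₂ᵢ = 0.0238 + 0.0030 + 0.0096 + 0.0095 + 0.0096 + 0.0252 + 0.0032 + 0.0112 + 0.0112 = 0.1063
Σp_1ᵢ² = 0.14² + 0.15² + 0.08² + 0.05² + 0.12² + 0.14² + 0.04² + 0.14² + 0.14² = 0.0196 + 0.0225 + 0.0064 + 0.0025 + 0.0144 + 0.0196 + 0.0016 + 0.0196 + 0.0196 = 0.1258
Σp_2ᵢ² = 0.17² + 0.02² + 0.12² + 0.19² + 0.08² + 0.18² + 0.08² + 0.08² + 0.08² = 0.0289 + 0.0004 + 0.0144 + 0.0361 + 0.0064 + 0.0324 + 0.0064 + 0.0064 + 0.0064 = 0.1378
O = 0.1063 / √(0.1258 × 0.1378) = 0.1063 / 0.13166 = 0.8074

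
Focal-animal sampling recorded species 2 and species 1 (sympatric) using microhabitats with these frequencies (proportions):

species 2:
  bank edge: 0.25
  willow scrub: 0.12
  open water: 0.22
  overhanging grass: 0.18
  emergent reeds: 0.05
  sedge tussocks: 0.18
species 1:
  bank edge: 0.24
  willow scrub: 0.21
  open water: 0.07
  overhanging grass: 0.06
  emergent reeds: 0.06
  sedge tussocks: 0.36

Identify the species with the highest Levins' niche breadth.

species 2

Σp_2ᵢ² = 0.25² + 0.12² + 0.22² + 0.18² + 0.05² + 0.18² = 0.0625 + 0.0144 + 0.0484 + 0.0324 + 0.0025 + 0.0324 = 0.1926
B_2 = 1 / 0.1926 = 5.1921
Σp_1ᵢ² = 0.24² + 0.21² + 0.07² + 0.06² + 0.06² + 0.36² = 0.0576 + 0.0441 + 0.0049 + 0.0036 + 0.0036 + 0.1296 = 0.2434
B_1 = 1 / 0.2434 = 4.1085
Highest B → broadest niche (most generalist): species 2 (B = 5.19).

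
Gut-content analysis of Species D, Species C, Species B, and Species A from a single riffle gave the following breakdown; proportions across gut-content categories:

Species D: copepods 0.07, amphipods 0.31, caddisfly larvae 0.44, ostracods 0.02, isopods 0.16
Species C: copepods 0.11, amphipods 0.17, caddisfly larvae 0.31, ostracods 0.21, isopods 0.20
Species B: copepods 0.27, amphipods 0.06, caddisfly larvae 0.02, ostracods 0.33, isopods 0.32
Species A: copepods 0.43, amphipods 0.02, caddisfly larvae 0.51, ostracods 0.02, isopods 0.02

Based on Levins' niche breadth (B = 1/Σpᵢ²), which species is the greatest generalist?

Species C

Σp_Dᵢ² = 0.07² + 0.31² + 0.44² + 0.02² + 0.16² = 0.0049 + 0.0961 + 0.1936 + 0.0004 + 0.0256 = 0.3206
B_D = 1 / 0.3206 = 3.1192
Σp_Cᵢ² = 0.11² + 0.17² + 0.31² + 0.21² + 0.20² = 0.0121 + 0.0289 + 0.0961 + 0.0441 + 0.0400 = 0.2212
B_C = 1 / 0.2212 = 4.5208
Σp_Bᵢ² = 0.27² + 0.06² + 0.02² + 0.33² + 0.32² = 0.0729 + 0.0036 + 0.0004 + 0.1089 + 0.1024 = 0.2882
B_B = 1 / 0.2882 = 3.4698
Σp_Aᵢ² = 0.43² + 0.02² + 0.51² + 0.02² + 0.02² = 0.1849 + 0.0004 + 0.2601 + 0.0004 + 0.0004 = 0.4462
B_A = 1 / 0.4462 = 2.2411
Highest B → broadest niche (most generalist): Species C (B = 4.52).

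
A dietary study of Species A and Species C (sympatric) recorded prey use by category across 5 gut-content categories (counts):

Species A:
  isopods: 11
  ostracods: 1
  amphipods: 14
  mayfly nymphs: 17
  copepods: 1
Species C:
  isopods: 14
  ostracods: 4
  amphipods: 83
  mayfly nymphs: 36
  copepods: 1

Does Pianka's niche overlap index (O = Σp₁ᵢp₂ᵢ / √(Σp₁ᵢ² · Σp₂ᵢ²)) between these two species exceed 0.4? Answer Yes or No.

Yes

Proportions for Species A (n=44): 11/44=0.2500, 1/44=0.0227, 14/44=0.3182, 17/44=0.3864, 1/44=0.0227
Proportions for Species C (n=138): 14/138=0.1014, 4/138=0.0290, 83/138=0.6014, 36/138=0.2609, 1/138=0.0072
Σ p₁ᵢp₂ᵢ = 0.025350 + 0.000658 + 0.191365 + 0.100812 + 0.000163 = 0.318348
Σp_1ᵢ² = 0.2500² + 0.0227² + 0.3182² + 0.3864² + 0.0227² = 0.062500 + 0.000515 + 0.101251 + 0.149305 + 0.000515 = 0.314086
Σp_2ᵢ² = 0.1014² + 0.0290² + 0.6014² + 0.2609² + 0.0072² = 0.010282 + 0.000841 + 0.361682 + 0.068069 + 0.000052 = 0.440926
O = 0.318348 / √(0.314086 × 0.440926) = 0.318348 / 0.3721407 = 0.8555
O = 0.8555 > 0.4 → Yes.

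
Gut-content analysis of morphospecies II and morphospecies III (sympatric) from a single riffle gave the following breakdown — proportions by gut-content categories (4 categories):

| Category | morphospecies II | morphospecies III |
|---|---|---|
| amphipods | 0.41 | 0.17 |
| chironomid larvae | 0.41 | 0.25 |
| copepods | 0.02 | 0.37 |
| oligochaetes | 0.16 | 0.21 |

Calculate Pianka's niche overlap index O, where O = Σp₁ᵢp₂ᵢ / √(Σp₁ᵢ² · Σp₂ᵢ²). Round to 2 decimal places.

Σ p₁ᵢp₂ᵢ = 0.0697 + 0.1025 + 0.0074 + 0.0336 = 0.2132
Σp_1ᵢ² = 0.41² + 0.41² + 0.02² + 0.16² = 0.1681 + 0.1681 + 0.0004 + 0.0256 = 0.3622
Σp_2ᵢ² = 0.17² + 0.25² + 0.37² + 0.21² = 0.0289 + 0.0625 + 0.1369 + 0.0441 = 0.2724
O = 0.2132 / √(0.3622 × 0.2724) = 0.2132 / 0.31411 = 0.6787

0.68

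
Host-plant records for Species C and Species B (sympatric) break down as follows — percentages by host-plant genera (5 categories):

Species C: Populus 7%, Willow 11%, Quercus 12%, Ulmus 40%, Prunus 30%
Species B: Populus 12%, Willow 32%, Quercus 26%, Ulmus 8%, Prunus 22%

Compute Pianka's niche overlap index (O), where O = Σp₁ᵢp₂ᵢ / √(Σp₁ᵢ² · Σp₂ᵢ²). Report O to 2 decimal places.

Convert percentages to proportions (divide by 100).
Σ p₁ᵢp₂ᵢ = 0.0084 + 0.0352 + 0.0312 + 0.0320 + 0.0660 = 0.1728
Σp_1ᵢ² = 0.07² + 0.11² + 0.12² + 0.40² + 0.30² = 0.0049 + 0.0121 + 0.0144 + 0.1600 + 0.0900 = 0.2814
Σp_2ᵢ² = 0.12² + 0.32² + 0.26² + 0.08² + 0.22² = 0.0144 + 0.1024 + 0.0676 + 0.0064 + 0.0484 = 0.2392
O = 0.1728 / √(0.2814 × 0.2392) = 0.1728 / 0.25944 = 0.6660

0.67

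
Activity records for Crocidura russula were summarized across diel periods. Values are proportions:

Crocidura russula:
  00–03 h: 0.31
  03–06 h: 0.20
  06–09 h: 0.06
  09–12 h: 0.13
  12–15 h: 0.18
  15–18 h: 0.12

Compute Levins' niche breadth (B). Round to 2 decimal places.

4.92

Σpᵢ² = 0.31² + 0.20² + 0.06² + 0.13² + 0.18² + 0.12² = 0.0961 + 0.0400 + 0.0036 + 0.0169 + 0.0324 + 0.0144 = 0.2034
B = 1 / 0.2034 = 4.9164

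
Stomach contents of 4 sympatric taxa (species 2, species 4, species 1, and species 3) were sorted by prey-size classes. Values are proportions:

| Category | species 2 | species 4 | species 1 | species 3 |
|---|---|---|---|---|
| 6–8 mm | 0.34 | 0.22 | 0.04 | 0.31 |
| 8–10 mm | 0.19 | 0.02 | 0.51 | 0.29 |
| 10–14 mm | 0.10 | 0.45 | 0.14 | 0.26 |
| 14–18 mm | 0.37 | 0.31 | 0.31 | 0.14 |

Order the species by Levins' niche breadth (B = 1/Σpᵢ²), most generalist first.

species 3 > species 2 > species 4 > species 1

Σp_2ᵢ² = 0.34² + 0.19² + 0.10² + 0.37² = 0.1156 + 0.0361 + 0.0100 + 0.1369 = 0.2986
B_2 = 1 / 0.2986 = 3.3490
Σp_4ᵢ² = 0.22² + 0.02² + 0.45² + 0.31² = 0.0484 + 0.0004 + 0.2025 + 0.0961 = 0.3474
B_4 = 1 / 0.3474 = 2.8785
Σp_1ᵢ² = 0.04² + 0.51² + 0.14² + 0.31² = 0.0016 + 0.2601 + 0.0196 + 0.0961 = 0.3774
B_1 = 1 / 0.3774 = 2.6497
Σp_3ᵢ² = 0.31² + 0.29² + 0.26² + 0.14² = 0.0961 + 0.0841 + 0.0676 + 0.0196 = 0.2674
B_3 = 1 / 0.2674 = 3.7397
Ranking by B (broadest → narrowest): species 3 (3.74) > species 2 (3.35) > species 4 (2.88) > species 1 (2.65)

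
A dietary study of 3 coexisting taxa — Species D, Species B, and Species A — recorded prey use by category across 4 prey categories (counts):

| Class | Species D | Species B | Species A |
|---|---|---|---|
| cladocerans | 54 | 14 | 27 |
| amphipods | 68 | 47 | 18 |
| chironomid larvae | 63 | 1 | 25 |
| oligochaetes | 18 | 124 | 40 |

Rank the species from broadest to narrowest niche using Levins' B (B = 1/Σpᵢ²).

Proportions for Species D (n=203): 54/203=0.2660, 68/203=0.3350, 63/203=0.3103, 18/203=0.0887
Proportions for Species B (n=186): 14/186=0.0753, 47/186=0.2527, 1/186=0.0054, 124/186=0.6667
Proportions for Species A (n=110): 27/110=0.2455, 18/110=0.1636, 25/110=0.2273, 40/110=0.3636
Σp_Dᵢ² = 0.2660² + 0.3350² + 0.3103² + 0.0887² = 0.070756 + 0.112225 + 0.096286 + 0.007868 = 0.287135
B_D = 1 / 0.287135 = 3.4827
Σp_Bᵢ² = 0.0753² + 0.2527² + 0.0054² + 0.6667² = 0.005670 + 0.063857 + 0.000029 + 0.444489 = 0.514045
B_B = 1 / 0.514045 = 1.9454
Σp_Aᵢ² = 0.2455² + 0.1636² + 0.2273² + 0.3636² = 0.060270 + 0.026765 + 0.051665 + 0.132205 = 0.270905
B_A = 1 / 0.270905 = 3.6913
Ranking by B (broadest → narrowest): Species A (3.69) > Species D (3.48) > Species B (1.95)

Species A > Species D > Species B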